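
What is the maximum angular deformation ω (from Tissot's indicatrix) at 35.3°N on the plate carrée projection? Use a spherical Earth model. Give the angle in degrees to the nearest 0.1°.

Plate carrée maps x = Rλ, y = Rφ. The meridian scale is h = 1 and the parallel scale is k = 1/cos φ = sec φ.
At 35.3°: h = 1.000, k = 1.225; principal scales a = 1.225, b = 1.000.
sin(ω/2) = (a − b)/(a + b) = 0.2253/2.225 = 0.1012, so ω = 2 arcsin(0.1012) ≈ 11.6°.

11.6°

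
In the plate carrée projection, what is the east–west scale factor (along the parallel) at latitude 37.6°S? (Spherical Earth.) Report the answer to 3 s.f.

For the equirectangular projection with φ₀ = 0 (plate carrée), h = 1 along meridians and k = sec φ along parallels.
k = 1/cos 37.6° = 1/0.7923 = 1.262.

1.26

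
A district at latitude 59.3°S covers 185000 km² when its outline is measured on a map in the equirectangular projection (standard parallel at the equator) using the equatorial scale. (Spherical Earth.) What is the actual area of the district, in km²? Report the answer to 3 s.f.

For the equirectangular projection with φ₀ = 0 (plate carrée), h = 1 along meridians and k = sec φ along parallels.
Areal scale = h·k = 1 × sec φ; at 59.3°, h = 1.000, k = 1.959, so h·k = 1.959.
True area = apparent / (areal scale) = 185000 / 1.959 ≈ 94500 km².

94500 km²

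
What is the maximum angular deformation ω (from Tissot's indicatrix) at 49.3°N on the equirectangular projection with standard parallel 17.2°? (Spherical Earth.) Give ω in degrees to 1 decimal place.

The equidistant cylindrical projection with φ₀ = 17.2° has h = 1 (meridians true) and k = cos φ₀ / cos φ along parallels.
At 49.3°: h = 1.000, k = 1.465; principal scales a = 1.465, b = 1.000.
sin(ω/2) = (a − b)/(a + b) = 0.4649/2.465 = 0.1886, so ω = 2 arcsin(0.1886) ≈ 21.7°.

21.7°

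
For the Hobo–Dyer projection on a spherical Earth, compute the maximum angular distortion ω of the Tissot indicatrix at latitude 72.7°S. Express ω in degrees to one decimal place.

97.8°

Hobo–Dyer is a cylindrical equal-area projection with standard parallels at ±37.5°. For cylindrical equal-area with standard parallel φ₀, h = cos φ / cos φ₀ and k = cos φ₀ / cos φ, so h·k = 1.
At 72.7°: h = 0.3748, k = 2.668; principal scales a = 2.668, b = 0.3748.
sin(ω/2) = (a − b)/(a + b) = 2.293/3.043 = 0.7536, so ω = 2 arcsin(0.7536) ≈ 97.8°.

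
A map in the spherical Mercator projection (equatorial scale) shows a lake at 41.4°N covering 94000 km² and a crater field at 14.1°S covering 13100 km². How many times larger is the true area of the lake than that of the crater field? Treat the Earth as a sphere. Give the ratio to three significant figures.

4.29

Mercator's areal exaggeration is sec²φ; hence true area = (apparent area) · cos²φ.
True area of lake: 94000 × cos²(41.4°) = 94000 × 0.5627 = 52890 km².
True area of crater field: 13100 × cos²(14.1°) = 13100 × 0.9407 = 12320 km².
Ratio = 52890 / 12320 ≈ 4.29.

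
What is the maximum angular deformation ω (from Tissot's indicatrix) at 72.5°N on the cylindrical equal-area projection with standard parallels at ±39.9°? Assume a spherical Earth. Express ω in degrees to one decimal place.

94.4°

A cylindrical equal-area projection with standard parallel φ₀ has meridian scale h = cos φ / cos φ₀ and parallel scale k = cos φ₀ / cos φ (so areas are preserved, h·k = 1).
At 72.5°: h = 0.3920, k = 2.551; principal scales a = 2.551, b = 0.3920.
sin(ω/2) = (a − b)/(a + b) = 2.159/2.943 = 0.7336, so ω = 2 arcsin(0.7336) ≈ 94.4°.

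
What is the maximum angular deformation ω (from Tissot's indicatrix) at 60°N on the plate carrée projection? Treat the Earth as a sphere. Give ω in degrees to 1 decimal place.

In the plate carrée (x = Rλ, y = Rφ), meridians are true-scale (h = 1) and parallels are stretched by k = sec φ.
At 60°: h = 1.000, k = 2.000; principal scales a = 2.000, b = 1.000.
sin(ω/2) = (a − b)/(a + b) = 1.0000/3.000 = 0.3333, so ω = 2 arcsin(0.3333) ≈ 38.9°.

38.9°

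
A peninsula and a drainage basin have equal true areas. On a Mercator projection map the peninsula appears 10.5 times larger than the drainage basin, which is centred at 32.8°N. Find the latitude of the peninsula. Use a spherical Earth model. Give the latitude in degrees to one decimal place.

On Mercator, (apparent₁)/(apparent₂) = sec²φ₁ / sec²φ₂ when true areas are equal.
cos²φ₂ / cos²φ₁ = 10.5  ⇒  cos φ₁ = cos 32.8° / √10.5 = 0.8406/3.240 = 0.2594.
φ₁ = arccos(0.2594) ≈ 75.0°.

75.0°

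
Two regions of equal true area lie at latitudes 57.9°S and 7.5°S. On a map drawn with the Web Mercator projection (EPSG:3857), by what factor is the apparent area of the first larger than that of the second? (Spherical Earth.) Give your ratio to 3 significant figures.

Mercator areal scale is sec²φ.
At 57.9°: sec²(57.9°) = 1/0.5314² = 3.541.
At 7.5°: sec²(7.5°) = 1/0.9914² = 1.017.
Ratio = 3.541/1.017 = cos²(7.5°)/cos²(57.9°) ≈ 3.48.

3.48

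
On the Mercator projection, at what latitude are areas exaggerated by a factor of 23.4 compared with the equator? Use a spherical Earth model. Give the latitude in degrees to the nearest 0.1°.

Mercator areal scale is sec²φ.
sec²φ = 23.4  ⇒  cos²φ = 0.04274  ⇒  cos φ = 0.2067.
φ = arccos(0.2067) ≈ 78.1°.

78.1°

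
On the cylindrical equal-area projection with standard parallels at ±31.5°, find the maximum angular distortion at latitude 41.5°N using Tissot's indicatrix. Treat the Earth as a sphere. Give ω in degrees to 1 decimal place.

14.8°

A cylindrical equal-area projection with standard parallel φ₀ has meridian scale h = cos φ / cos φ₀ and parallel scale k = cos φ₀ / cos φ (so areas are preserved, h·k = 1).
At 41.5°: h = 0.8784, k = 1.138; principal scales a = 1.138, b = 0.8784.
sin(ω/2) = (a − b)/(a + b) = 0.2600/2.017 = 0.1289, so ω = 2 arcsin(0.1289) ≈ 14.8°.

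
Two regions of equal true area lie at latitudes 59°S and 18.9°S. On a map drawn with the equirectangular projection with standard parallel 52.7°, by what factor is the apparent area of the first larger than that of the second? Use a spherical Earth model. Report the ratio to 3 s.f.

1.84

With standard parallel φ₀ = 52.7°, the equirectangular projection gives x = Rλ cos φ₀, y = Rφ, so h = 1 and k = cos 52.7° / cos φ.
Areal scale at 59°: h·k = 1.000 × 1.177 = 1.177.
Areal scale at 18.9°: h·k = 1.000 × 0.6405 = 0.6405.
Ratio = 1.177/0.6405 ≈ 1.84.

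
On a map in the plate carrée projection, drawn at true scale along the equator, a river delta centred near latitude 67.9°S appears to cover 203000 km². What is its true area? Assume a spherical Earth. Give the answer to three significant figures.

76400 km²

In the plate carrée (x = Rλ, y = Rφ), meridians are true-scale (h = 1) and parallels are stretched by k = sec φ.
Areal scale = h·k = 1 × sec φ; at 67.9°, h = 1.000, k = 2.658, so h·k = 2.658.
True area = apparent / (areal scale) = 203000 / 2.658 ≈ 76400 km².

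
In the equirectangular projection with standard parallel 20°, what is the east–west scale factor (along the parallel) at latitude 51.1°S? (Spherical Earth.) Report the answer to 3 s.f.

In the equirectangular projection with standard parallel φ₀ = 20° (x = Rλ cos φ₀, y = Rφ), meridians are true-scale (h = 1) and the parallel scale is k = cos φ₀ / cos φ.
k = cos 20° / cos 51.1° = 0.9397/0.6280 = 1.496.

1.50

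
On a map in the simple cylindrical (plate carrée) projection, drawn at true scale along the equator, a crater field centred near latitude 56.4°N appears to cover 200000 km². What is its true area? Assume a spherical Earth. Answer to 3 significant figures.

For the equirectangular projection with φ₀ = 0 (plate carrée), h = 1 along meridians and k = sec φ along parallels.
Areal scale = h·k = 1 × sec φ; at 56.4°, h = 1.000, k = 1.807, so h·k = 1.807.
True area = apparent / (areal scale) = 200000 / 1.807 ≈ 111000 km².

111000 km²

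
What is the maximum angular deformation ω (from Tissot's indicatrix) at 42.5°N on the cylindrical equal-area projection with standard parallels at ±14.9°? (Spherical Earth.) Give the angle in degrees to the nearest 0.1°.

30.6°

For cylindrical equal-area with standard parallel φ₀, h = cos φ / cos φ₀ and k = cos φ₀ / cos φ, so h·k = 1.
At 42.5°: h = 0.7629, k = 1.311; principal scales a = 1.311, b = 0.7629.
sin(ω/2) = (a − b)/(a + b) = 0.5478/2.074 = 0.2642, so ω = 2 arcsin(0.2642) ≈ 30.6°.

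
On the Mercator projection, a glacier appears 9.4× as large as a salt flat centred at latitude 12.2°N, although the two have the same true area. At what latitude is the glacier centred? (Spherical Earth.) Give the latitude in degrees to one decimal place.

71.4°

For equal true areas on Mercator, apparent areas scale as sec²φ, so the ratio is cos²φ₂ / cos²φ₁.
cos²φ₂ / cos²φ₁ = 9.4  ⇒  cos φ₁ = cos 12.2° / √9.4 = 0.9774/3.066 = 0.3188.
φ₁ = arccos(0.3188) ≈ 71.4°.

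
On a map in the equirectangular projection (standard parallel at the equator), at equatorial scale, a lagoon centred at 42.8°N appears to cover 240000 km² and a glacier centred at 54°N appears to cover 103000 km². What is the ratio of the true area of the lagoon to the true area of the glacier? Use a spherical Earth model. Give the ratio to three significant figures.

2.91

On the plate carrée, areal scale = h·k = 1 × sec φ, so true area = apparent × cos φ.
True area of lagoon: 240000 × cos(42.8°) = 240000 × 0.7337 = 176100 km².
True area of glacier: 103000 × cos(54°) = 103000 × 0.5878 = 60540 km².
Ratio = 176100 / 60540 ≈ 2.91.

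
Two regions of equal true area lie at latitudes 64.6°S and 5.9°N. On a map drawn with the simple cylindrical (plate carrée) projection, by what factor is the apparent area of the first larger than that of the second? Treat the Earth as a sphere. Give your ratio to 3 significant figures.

Plate carrée maps x = Rλ, y = Rφ. The meridian scale is h = 1 and the parallel scale is k = 1/cos φ = sec φ.
Areal scale at 64.6°: h·k = 1.000 × 2.331 = 2.331.
Areal scale at 5.9°: h·k = 1.000 × 1.005 = 1.005.
Ratio = 2.331/1.005 ≈ 2.32.

2.32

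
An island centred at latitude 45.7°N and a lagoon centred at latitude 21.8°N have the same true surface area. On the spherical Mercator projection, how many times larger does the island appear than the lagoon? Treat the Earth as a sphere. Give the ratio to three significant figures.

1.77

Mercator is conformal with k = sec φ, so areal scale = k² = sec²φ.
At 45.7°: sec²(45.7°) = 1/0.6984² = 2.050.
At 21.8°: sec²(21.8°) = 1/0.9285² = 1.160.
Ratio = 2.050/1.160 = cos²(21.8°)/cos²(45.7°) ≈ 1.77.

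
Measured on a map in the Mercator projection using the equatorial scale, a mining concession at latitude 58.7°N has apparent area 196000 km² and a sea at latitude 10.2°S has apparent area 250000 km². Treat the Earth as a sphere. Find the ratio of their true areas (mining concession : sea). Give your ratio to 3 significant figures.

0.218

On Mercator the areal scale is sec²φ, so true area = apparent × cos²φ.
True area of mining concession: 196000 × cos²(58.7°) = 196000 × 0.2699 = 52900 km².
True area of sea: 250000 × cos²(10.2°) = 250000 × 0.9686 = 242200 km².
Ratio = 52900 / 242200 ≈ 0.218.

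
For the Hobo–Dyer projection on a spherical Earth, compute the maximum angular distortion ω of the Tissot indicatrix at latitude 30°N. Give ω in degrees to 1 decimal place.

The Hobo–Dyer projection is cylindrical equal-area with φ₀ = 37.5°. A cylindrical equal-area projection with standard parallel φ₀ has meridian scale h = cos φ / cos φ₀ and parallel scale k = cos φ₀ / cos φ (so areas are preserved, h·k = 1).
At 30°: h = 1.092, k = 0.9161; principal scales a = 1.092, b = 0.9161.
sin(ω/2) = (a − b)/(a + b) = 0.1755/2.008 = 0.08742, so ω = 2 arcsin(0.08742) ≈ 10.0°.

10.0°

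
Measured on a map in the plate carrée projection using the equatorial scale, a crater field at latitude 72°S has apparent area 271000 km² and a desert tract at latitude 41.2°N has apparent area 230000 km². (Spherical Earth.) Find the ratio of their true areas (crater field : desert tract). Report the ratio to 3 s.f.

On the plate carrée, areal scale = h·k = 1 × sec φ, so true area = apparent × cos φ.
True area of crater field: 271000 × cos(72°) = 271000 × 0.3090 = 83740 km².
True area of desert tract: 230000 × cos(41.2°) = 230000 × 0.7524 = 173100 km².
Ratio = 83740 / 173100 ≈ 0.484.

0.484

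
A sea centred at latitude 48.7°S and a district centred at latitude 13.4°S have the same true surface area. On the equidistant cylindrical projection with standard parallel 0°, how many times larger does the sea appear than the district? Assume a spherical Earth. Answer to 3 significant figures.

1.47

In the plate carrée (x = Rλ, y = Rφ), meridians are true-scale (h = 1) and parallels are stretched by k = sec φ.
Areal scale at 48.7°: h·k = 1.000 × 1.515 = 1.515.
Areal scale at 13.4°: h·k = 1.000 × 1.028 = 1.028.
Ratio = 1.515/1.028 ≈ 1.47.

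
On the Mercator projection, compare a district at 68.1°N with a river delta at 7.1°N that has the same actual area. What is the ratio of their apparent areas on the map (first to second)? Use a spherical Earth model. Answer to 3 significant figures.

7.08

On Mercator, area is exaggerated by sec²φ = 1/cos²φ.
At 68.1°: sec²(68.1°) = 1/0.3730² = 7.188.
At 7.1°: sec²(7.1°) = 1/0.9923² = 1.016.
Ratio = 7.188/1.016 = cos²(7.1°)/cos²(68.1°) ≈ 7.08.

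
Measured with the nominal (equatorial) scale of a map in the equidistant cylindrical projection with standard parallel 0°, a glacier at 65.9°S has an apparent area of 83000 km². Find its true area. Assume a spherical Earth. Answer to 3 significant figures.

33900 km²

Plate carrée maps x = Rλ, y = Rφ. The meridian scale is h = 1 and the parallel scale is k = 1/cos φ = sec φ.
Areal scale = h·k = 1 × sec φ; at 65.9°, h = 1.000, k = 2.449, so h·k = 2.449.
True area = apparent / (areal scale) = 83000 / 2.449 ≈ 33900 km².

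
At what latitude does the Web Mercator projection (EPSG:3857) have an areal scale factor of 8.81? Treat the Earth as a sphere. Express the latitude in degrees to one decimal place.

Mercator areal scale is sec²φ.
sec²φ = 8.81  ⇒  cos²φ = 0.1135  ⇒  cos φ = 0.3369.
φ = arccos(0.3369) ≈ 70.3°.

70.3°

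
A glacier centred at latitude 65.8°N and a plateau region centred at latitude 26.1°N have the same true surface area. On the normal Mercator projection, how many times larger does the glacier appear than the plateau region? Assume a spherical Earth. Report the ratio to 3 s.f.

4.80

On Mercator, area is exaggerated by sec²φ = 1/cos²φ.
At 65.8°: sec²(65.8°) = 1/0.4099² = 5.951.
At 26.1°: sec²(26.1°) = 1/0.8980² = 1.240.
Ratio = 5.951/1.240 = cos²(26.1°)/cos²(65.8°) ≈ 4.80.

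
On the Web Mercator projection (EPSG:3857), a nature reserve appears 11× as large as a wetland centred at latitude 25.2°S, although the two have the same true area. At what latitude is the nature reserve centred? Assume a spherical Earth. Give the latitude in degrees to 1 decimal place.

For equal true areas on Mercator, apparent areas scale as sec²φ, so the ratio is cos²φ₂ / cos²φ₁.
cos²φ₂ / cos²φ₁ = 11  ⇒  cos φ₁ = cos 25.2° / √11 = 0.9048/3.317 = 0.2728.
φ₁ = arccos(0.2728) ≈ 74.2°.

74.2°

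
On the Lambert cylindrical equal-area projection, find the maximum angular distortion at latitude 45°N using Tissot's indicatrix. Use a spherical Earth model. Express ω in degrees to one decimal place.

38.9°

The Lambert cylindrical equal-area projection is the cylindrical equal-area projection with its standard parallel at the equator (φ₀ = 0). Cylindrical equal-area (φ₀ = 0°): h = cos φ / cos 0° along meridians, k = cos 0° / cos φ along parallels; h·k = 1.
At 45°: h = 0.7071, k = 1.414; principal scales a = 1.414, b = 0.7071.
sin(ω/2) = (a − b)/(a + b) = 0.7071/2.121 = 0.3333, so ω = 2 arcsin(0.3333) ≈ 38.9°.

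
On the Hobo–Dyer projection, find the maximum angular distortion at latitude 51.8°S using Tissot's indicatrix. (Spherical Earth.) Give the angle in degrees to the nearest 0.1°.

28.3°

The Hobo–Dyer projection is cylindrical equal-area with φ₀ = 37.5°. For cylindrical equal-area with standard parallel φ₀, h = cos φ / cos φ₀ and k = cos φ₀ / cos φ, so h·k = 1.
At 51.8°: h = 0.7795, k = 1.283; principal scales a = 1.283, b = 0.7795.
sin(ω/2) = (a − b)/(a + b) = 0.5034/2.062 = 0.2441, so ω = 2 arcsin(0.2441) ≈ 28.3°.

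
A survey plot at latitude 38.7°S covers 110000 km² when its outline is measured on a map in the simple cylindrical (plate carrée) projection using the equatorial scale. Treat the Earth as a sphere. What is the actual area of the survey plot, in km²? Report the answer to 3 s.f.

85800 km²

For the equirectangular projection with φ₀ = 0 (plate carrée), h = 1 along meridians and k = sec φ along parallels.
Areal scale = h·k = 1 × sec φ; at 38.7°, h = 1.000, k = 1.281, so h·k = 1.281.
True area = apparent / (areal scale) = 110000 / 1.281 ≈ 85800 km².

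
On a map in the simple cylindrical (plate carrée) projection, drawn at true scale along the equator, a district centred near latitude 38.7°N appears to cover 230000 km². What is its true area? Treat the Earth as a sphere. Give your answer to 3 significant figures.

179000 km²

For the equirectangular projection with φ₀ = 0 (plate carrée), h = 1 along meridians and k = sec φ along parallels.
Areal scale = h·k = 1 × sec φ; at 38.7°, h = 1.000, k = 1.281, so h·k = 1.281.
True area = apparent / (areal scale) = 230000 / 1.281 ≈ 179000 km².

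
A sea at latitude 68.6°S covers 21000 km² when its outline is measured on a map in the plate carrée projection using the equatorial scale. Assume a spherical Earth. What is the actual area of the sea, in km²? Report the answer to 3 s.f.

7660 km²

For the equirectangular projection with φ₀ = 0 (plate carrée), h = 1 along meridians and k = sec φ along parallels.
Areal scale = h·k = 1 × sec φ; at 68.6°, h = 1.000, k = 2.741, so h·k = 2.741.
True area = apparent / (areal scale) = 21000 / 2.741 ≈ 7660 km².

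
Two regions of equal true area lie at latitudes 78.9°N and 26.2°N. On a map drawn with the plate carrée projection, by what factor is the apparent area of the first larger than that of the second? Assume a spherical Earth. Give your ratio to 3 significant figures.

Plate carrée maps x = Rλ, y = Rφ. The meridian scale is h = 1 and the parallel scale is k = 1/cos φ = sec φ.
Areal scale at 78.9°: h·k = 1.000 × 5.194 = 5.194.
Areal scale at 26.2°: h·k = 1.000 × 1.115 = 1.115.
Ratio = 5.194/1.115 ≈ 4.66.

4.66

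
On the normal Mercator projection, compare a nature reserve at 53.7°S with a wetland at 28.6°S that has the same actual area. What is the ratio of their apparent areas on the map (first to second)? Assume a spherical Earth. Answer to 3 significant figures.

Mercator is conformal with k = sec φ, so areal scale = k² = sec²φ.
At 53.7°: sec²(53.7°) = 1/0.5920² = 2.853.
At 28.6°: sec²(28.6°) = 1/0.8780² = 1.297.
Ratio = 2.853/1.297 = cos²(28.6°)/cos²(53.7°) ≈ 2.20.

2.20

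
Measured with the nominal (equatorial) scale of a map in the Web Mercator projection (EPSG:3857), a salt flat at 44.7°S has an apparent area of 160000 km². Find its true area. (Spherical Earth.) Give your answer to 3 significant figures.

For Mercator, h = k = sec φ (a conformal cylindrical projection has a single point scale, 1/cos φ).
Areal scale = k² = sec²φ = 1/cos²(44.7°) = 1/0.7108² = 1.979.
True area = apparent / (areal scale) = 160000 / 1.979 ≈ 80800 km².

80800 km²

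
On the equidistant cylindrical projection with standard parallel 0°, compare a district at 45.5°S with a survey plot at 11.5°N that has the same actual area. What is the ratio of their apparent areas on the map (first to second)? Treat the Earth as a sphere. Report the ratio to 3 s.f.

For the equirectangular projection with φ₀ = 0 (plate carrée), h = 1 along meridians and k = sec φ along parallels.
Areal scale at 45.5°: h·k = 1.000 × 1.427 = 1.427.
Areal scale at 11.5°: h·k = 1.000 × 1.020 = 1.020.
Ratio = 1.427/1.020 ≈ 1.40.

1.40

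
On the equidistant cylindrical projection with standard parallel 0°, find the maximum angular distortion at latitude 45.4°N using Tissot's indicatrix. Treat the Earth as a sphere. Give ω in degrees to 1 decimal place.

20.2°

In the plate carrée (x = Rλ, y = Rφ), meridians are true-scale (h = 1) and parallels are stretched by k = sec φ.
At 45.4°: h = 1.000, k = 1.424; principal scales a = 1.424, b = 1.000.
sin(ω/2) = (a − b)/(a + b) = 0.4242/2.424 = 0.1750, so ω = 2 arcsin(0.1750) ≈ 20.2°.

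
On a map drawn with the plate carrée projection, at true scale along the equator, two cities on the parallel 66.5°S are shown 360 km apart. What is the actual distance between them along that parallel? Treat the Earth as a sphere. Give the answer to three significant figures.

For the equirectangular projection with φ₀ = 0 (plate carrée), h = 1 along meridians and k = sec φ along parallels.
Along the parallel at 66.5°, map distances are exaggerated by k = sec 66.5° = 2.508.
True distance = 360 / 2.508 = 360 × cos 66.5° ≈ 144 km.

144 km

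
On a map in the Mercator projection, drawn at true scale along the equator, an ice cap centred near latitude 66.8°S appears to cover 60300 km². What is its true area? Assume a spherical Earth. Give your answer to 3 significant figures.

9360 km²

For Mercator, h = k = sec φ (a conformal cylindrical projection has a single point scale, 1/cos φ).
Areal scale = k² = sec²φ = 1/cos²(66.8°) = 1/0.3939² = 6.444.
True area = apparent / (areal scale) = 60300 / 6.444 ≈ 9360 km².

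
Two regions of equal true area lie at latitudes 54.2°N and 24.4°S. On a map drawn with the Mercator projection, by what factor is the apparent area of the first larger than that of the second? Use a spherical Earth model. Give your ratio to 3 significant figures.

On Mercator, area is exaggerated by sec²φ = 1/cos²φ.
At 54.2°: sec²(54.2°) = 1/0.5850² = 2.922.
At 24.4°: sec²(24.4°) = 1/0.9107² = 1.206.
Ratio = 2.922/1.206 = cos²(24.4°)/cos²(54.2°) ≈ 2.42.

2.42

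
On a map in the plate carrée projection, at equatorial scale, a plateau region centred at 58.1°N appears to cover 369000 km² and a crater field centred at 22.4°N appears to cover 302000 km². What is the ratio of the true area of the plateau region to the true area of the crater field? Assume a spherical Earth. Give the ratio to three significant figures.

On the plate carrée, areal scale = h·k = 1 × sec φ, so true area = apparent × cos φ.
True area of plateau region: 369000 × cos(58.1°) = 369000 × 0.5284 = 195000 km².
True area of crater field: 302000 × cos(22.4°) = 302000 × 0.9245 = 279200 km².
Ratio = 195000 / 279200 ≈ 0.698.

0.698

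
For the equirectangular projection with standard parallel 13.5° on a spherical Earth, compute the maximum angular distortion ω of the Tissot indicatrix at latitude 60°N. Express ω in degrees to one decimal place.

37.4°

The equidistant cylindrical projection with φ₀ = 13.5° has h = 1 (meridians true) and k = cos φ₀ / cos φ along parallels.
At 60°: h = 1.000, k = 1.945; principal scales a = 1.945, b = 1.000.
sin(ω/2) = (a − b)/(a + b) = 0.9447/2.945 = 0.3208, so ω = 2 arcsin(0.3208) ≈ 37.4°.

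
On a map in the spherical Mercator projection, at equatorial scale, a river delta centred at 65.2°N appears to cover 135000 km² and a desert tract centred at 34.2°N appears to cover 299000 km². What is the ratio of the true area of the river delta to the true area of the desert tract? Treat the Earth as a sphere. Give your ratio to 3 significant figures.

0.116

On Mercator the areal scale is sec²φ, so true area = apparent × cos²φ.
True area of river delta: 135000 × cos²(65.2°) = 135000 × 0.1759 = 23750 km².
True area of desert tract: 299000 × cos²(34.2°) = 299000 × 0.6841 = 204500 km².
Ratio = 23750 / 204500 ≈ 0.116.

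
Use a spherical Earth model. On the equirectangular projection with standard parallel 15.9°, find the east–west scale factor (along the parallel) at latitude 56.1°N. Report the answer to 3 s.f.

1.72

In the equirectangular projection with standard parallel φ₀ = 15.9° (x = Rλ cos φ₀, y = Rφ), meridians are true-scale (h = 1) and the parallel scale is k = cos φ₀ / cos φ.
k = cos 15.9° / cos 56.1° = 0.9617/0.5577 = 1.724.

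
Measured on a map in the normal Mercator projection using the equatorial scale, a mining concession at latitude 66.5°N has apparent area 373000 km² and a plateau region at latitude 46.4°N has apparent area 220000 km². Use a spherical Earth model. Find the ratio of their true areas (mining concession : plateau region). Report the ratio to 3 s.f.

Since Mercator area scale is 1/cos²φ, the true area equals the apparent area multiplied by cos²φ.
True area of mining concession: 373000 × cos²(66.5°) = 373000 × 0.1590 = 59310 km².
True area of plateau region: 220000 × cos²(46.4°) = 220000 × 0.4756 = 104600 km².
Ratio = 59310 / 104600 ≈ 0.567.

0.567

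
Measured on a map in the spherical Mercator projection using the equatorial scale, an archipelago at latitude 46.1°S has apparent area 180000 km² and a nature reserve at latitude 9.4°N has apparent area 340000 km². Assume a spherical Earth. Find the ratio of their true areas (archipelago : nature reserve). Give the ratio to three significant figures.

Mercator's areal exaggeration is sec²φ; hence true area = (apparent area) · cos²φ.
True area of archipelago: 180000 × cos²(46.1°) = 180000 × 0.4808 = 86550 km².
True area of nature reserve: 340000 × cos²(9.4°) = 340000 × 0.9733 = 330900 km².
Ratio = 86550 / 330900 ≈ 0.262.

0.262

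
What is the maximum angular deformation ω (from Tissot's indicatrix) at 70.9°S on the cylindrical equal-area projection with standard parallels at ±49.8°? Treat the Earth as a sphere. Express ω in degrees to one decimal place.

72.5°

A cylindrical equal-area projection with standard parallel φ₀ has meridian scale h = cos φ / cos φ₀ and parallel scale k = cos φ₀ / cos φ (so areas are preserved, h·k = 1).
At 70.9°: h = 0.5070, k = 1.973; principal scales a = 1.973, b = 0.5070.
sin(ω/2) = (a − b)/(a + b) = 1.466/2.480 = 0.5911, so ω = 2 arcsin(0.5911) ≈ 72.5°.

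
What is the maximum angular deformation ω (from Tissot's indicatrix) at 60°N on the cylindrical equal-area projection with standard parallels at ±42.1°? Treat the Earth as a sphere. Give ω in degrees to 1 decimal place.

For cylindrical equal-area with standard parallel φ₀, h = cos φ / cos φ₀ and k = cos φ₀ / cos φ, so h·k = 1.
At 60°: h = 0.6739, k = 1.484; principal scales a = 1.484, b = 0.6739.
sin(ω/2) = (a − b)/(a + b) = 0.8101/2.158 = 0.3754, so ω = 2 arcsin(0.3754) ≈ 44.1°.

44.1°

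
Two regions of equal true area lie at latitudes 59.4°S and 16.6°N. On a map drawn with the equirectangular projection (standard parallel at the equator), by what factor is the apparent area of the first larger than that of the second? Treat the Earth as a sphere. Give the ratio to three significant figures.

For the equirectangular projection with φ₀ = 0 (plate carrée), h = 1 along meridians and k = sec φ along parallels.
Areal scale at 59.4°: h·k = 1.000 × 1.964 = 1.964.
Areal scale at 16.6°: h·k = 1.000 × 1.043 = 1.043.
Ratio = 1.964/1.043 ≈ 1.88.

1.88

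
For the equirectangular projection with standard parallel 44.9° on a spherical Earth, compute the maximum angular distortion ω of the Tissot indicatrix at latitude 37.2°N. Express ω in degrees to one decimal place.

6.7°

In the equirectangular projection with standard parallel φ₀ = 44.9° (x = Rλ cos φ₀, y = Rφ), meridians are true-scale (h = 1) and the parallel scale is k = cos φ₀ / cos φ.
At 37.2°: h = 1.000, k = 0.8893; principal scales a = 1.000, b = 0.8893.
sin(ω/2) = (a − b)/(a + b) = 0.1107/1.889 = 0.05860, so ω = 2 arcsin(0.05860) ≈ 6.7°.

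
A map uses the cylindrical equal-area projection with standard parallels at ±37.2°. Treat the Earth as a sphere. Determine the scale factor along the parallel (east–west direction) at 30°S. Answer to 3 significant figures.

For cylindrical equal-area with standard parallel φ₀, h = cos φ / cos φ₀ and k = cos φ₀ / cos φ, so h·k = 1.
k = cos 37.2° / cos 30° = 0.7965/0.8660 = 0.9198.

0.920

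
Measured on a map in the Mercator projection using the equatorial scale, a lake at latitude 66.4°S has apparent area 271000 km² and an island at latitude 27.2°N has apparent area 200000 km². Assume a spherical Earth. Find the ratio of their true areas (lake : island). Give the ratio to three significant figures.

Mercator's areal exaggeration is sec²φ; hence true area = (apparent area) · cos²φ.
True area of lake: 271000 × cos²(66.4°) = 271000 × 0.1603 = 43440 km².
True area of island: 200000 × cos²(27.2°) = 200000 × 0.7911 = 158200 km².
Ratio = 43440 / 158200 ≈ 0.275.

0.275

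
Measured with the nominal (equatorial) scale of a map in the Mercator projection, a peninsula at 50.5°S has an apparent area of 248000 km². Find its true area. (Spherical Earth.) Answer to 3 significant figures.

Mercator is conformal, so the point scale is isotropic: h = k = sec φ = 1/cos φ.
Areal scale = k² = sec²φ = 1/cos²(50.5°) = 1/0.6361² = 2.472.
True area = apparent / (areal scale) = 248000 / 2.472 ≈ 100000 km².

100000 km²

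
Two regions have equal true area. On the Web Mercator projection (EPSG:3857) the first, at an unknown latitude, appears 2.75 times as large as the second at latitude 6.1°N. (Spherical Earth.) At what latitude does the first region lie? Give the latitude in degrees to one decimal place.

53.2°

On Mercator, (apparent₁)/(apparent₂) = sec²φ₁ / sec²φ₂ when true areas are equal.
cos²φ₂ / cos²φ₁ = 2.75  ⇒  cos φ₁ = cos 6.1° / √2.75 = 0.9943/1.658 = 0.5996.
φ₁ = arccos(0.5996) ≈ 53.2°.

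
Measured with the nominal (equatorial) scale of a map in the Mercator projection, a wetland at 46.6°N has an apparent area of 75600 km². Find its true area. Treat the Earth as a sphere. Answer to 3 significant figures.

35700 km²

For Mercator, h = k = sec φ (a conformal cylindrical projection has a single point scale, 1/cos φ).
Areal scale = k² = sec²φ = 1/cos²(46.6°) = 1/0.6871² = 2.118.
True area = apparent / (areal scale) = 75600 / 2.118 ≈ 35700 km².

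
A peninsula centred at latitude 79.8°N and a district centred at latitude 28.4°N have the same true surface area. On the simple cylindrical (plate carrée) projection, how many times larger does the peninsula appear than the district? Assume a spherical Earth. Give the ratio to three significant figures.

4.97

For the equirectangular projection with φ₀ = 0 (plate carrée), h = 1 along meridians and k = sec φ along parallels.
Areal scale at 79.8°: h·k = 1.000 × 5.647 = 5.647.
Areal scale at 28.4°: h·k = 1.000 × 1.137 = 1.137.
Ratio = 5.647/1.137 ≈ 4.97.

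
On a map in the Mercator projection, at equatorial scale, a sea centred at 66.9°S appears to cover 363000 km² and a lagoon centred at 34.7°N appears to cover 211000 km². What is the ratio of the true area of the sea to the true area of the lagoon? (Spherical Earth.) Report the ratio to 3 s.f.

Mercator's areal exaggeration is sec²φ; hence true area = (apparent area) · cos²φ.
True area of sea: 363000 × cos²(66.9°) = 363000 × 0.1539 = 55880 km².
True area of lagoon: 211000 × cos²(34.7°) = 211000 × 0.6759 = 142600 km².
Ratio = 55880 / 142600 ≈ 0.392.

0.392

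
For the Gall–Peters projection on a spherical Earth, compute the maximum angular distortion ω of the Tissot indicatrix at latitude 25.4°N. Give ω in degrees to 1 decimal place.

27.8°

Gall–Peters is a cylindrical equal-area projection with standard parallels at ±45°. A cylindrical equal-area projection with standard parallel φ₀ has meridian scale h = cos φ / cos φ₀ and parallel scale k = cos φ₀ / cos φ (so areas are preserved, h·k = 1).
At 25.4°: h = 1.278, k = 0.7828; principal scales a = 1.278, b = 0.7828.
sin(ω/2) = (a − b)/(a + b) = 0.4947/2.060 = 0.2401, so ω = 2 arcsin(0.2401) ≈ 27.8°.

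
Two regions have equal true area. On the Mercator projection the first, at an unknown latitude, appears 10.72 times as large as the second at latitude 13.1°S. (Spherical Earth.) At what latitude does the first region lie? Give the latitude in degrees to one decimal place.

Mercator areal scale is sec²φ, so apparent-area ratio = sec²φ₁ / sec²φ₂ = cos²φ₂ / cos²φ₁.
cos²φ₂ / cos²φ₁ = 10.72  ⇒  cos φ₁ = cos 13.1° / √10.72 = 0.9740/3.274 = 0.2975.
φ₁ = arccos(0.2975) ≈ 72.7°.

72.7°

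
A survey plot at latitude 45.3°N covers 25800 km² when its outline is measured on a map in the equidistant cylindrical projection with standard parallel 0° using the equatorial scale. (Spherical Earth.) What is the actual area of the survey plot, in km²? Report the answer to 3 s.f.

In the plate carrée (x = Rλ, y = Rφ), meridians are true-scale (h = 1) and parallels are stretched by k = sec φ.
Areal scale = h·k = 1 × sec φ; at 45.3°, h = 1.000, k = 1.422, so h·k = 1.422.
True area = apparent / (areal scale) = 25800 / 1.422 ≈ 18100 km².

18100 km²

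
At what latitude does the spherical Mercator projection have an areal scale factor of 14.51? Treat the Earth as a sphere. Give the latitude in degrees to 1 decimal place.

74.8°

Mercator areal scale is sec²φ.
sec²φ = 14.51  ⇒  cos²φ = 0.06892  ⇒  cos φ = 0.2625.
φ = arccos(0.2625) ≈ 74.8°.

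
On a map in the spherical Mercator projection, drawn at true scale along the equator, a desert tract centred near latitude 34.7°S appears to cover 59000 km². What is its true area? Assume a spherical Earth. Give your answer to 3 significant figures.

The Mercator projection is conformal; its linear scale factor is the same in every direction and equals sec φ = 1/cos φ.
Areal scale = k² = sec²φ = 1/cos²(34.7°) = 1/0.8221² = 1.479.
True area = apparent / (areal scale) = 59000 / 1.479 ≈ 39900 km².

39900 km²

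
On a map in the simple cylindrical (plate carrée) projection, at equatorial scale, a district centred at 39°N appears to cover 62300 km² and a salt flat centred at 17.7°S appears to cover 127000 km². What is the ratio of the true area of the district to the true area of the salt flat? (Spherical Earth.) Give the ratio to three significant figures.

On the plate carrée, areal scale = h·k = 1 × sec φ, so true area = apparent × cos φ.
True area of district: 62300 × cos(39°) = 62300 × 0.7771 = 48420 km².
True area of salt flat: 127000 × cos(17.7°) = 127000 × 0.9527 = 121000 km².
Ratio = 48420 / 121000 ≈ 0.400.

0.400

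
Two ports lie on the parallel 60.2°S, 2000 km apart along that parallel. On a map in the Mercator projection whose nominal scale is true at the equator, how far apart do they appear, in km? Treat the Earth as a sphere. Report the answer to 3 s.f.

4020 km

The Mercator projection is conformal; its linear scale factor is the same in every direction and equals sec φ = 1/cos φ.
Along the parallel, k = sec 60.2° = 1/0.4970 = 2.012.
Map distance = 2000 × 2.012 ≈ 4020 km.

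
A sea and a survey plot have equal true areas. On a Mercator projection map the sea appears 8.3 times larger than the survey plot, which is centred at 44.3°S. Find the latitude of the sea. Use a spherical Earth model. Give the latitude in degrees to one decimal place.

75.6°

Mercator areal scale is sec²φ, so apparent-area ratio = sec²φ₁ / sec²φ₂ = cos²φ₂ / cos²φ₁.
cos²φ₂ / cos²φ₁ = 8.3  ⇒  cos φ₁ = cos 44.3° / √8.3 = 0.7157/2.881 = 0.2484.
φ₁ = arccos(0.2484) ≈ 75.6°.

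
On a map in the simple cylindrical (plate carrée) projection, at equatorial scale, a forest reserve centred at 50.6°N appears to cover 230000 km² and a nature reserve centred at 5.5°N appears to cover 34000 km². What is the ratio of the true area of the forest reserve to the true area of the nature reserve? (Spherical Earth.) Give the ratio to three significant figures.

4.31

Plate carrée has h = 1 and k = sec φ, giving areal scale sec φ; true area = (apparent area) · cos φ.
True area of forest reserve: 230000 × cos(50.6°) = 230000 × 0.6347 = 146000 km².
True area of nature reserve: 34000 × cos(5.5°) = 34000 × 0.9954 = 33840 km².
Ratio = 146000 / 33840 ≈ 4.31.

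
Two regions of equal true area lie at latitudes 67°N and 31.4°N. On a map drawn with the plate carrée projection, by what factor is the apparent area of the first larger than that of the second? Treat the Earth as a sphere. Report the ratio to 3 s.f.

2.18

In the plate carrée (x = Rλ, y = Rφ), meridians are true-scale (h = 1) and parallels are stretched by k = sec φ.
Areal scale at 67°: h·k = 1.000 × 2.559 = 2.559.
Areal scale at 31.4°: h·k = 1.000 × 1.172 = 1.172.
Ratio = 2.559/1.172 ≈ 2.18.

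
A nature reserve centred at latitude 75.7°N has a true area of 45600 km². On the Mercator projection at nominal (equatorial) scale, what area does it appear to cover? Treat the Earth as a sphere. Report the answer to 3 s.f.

For Mercator, h = k = sec φ (a conformal cylindrical projection has a single point scale, 1/cos φ).
Areal scale = k² = sec²φ = 1/cos²(75.7°) = 1/0.2470² = 16.39.
Apparent area = 45600 × 16.39 ≈ 747000 km².

747000 km²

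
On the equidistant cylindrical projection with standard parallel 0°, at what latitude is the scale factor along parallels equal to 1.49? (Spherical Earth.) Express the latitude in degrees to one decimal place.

47.8°

Plate carrée: h = 1, k = sec φ along parallels.
sec φ = 1.49  ⇒  cos φ = 0.6711  ⇒  φ ≈ 47.8°.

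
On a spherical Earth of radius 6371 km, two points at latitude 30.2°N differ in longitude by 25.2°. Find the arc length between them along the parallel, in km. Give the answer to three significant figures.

Arc length along a parallel = R cos φ · Δλ (with Δλ in radians).
= 6371 × cos 30.2° × (25.2° × π/180) = 6371 × 0.8643 × 0.4398 ≈ 2420 km.

2420 km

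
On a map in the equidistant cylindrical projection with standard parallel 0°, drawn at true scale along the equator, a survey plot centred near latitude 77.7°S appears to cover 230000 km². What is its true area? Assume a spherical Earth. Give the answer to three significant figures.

Plate carrée maps x = Rλ, y = Rφ. The meridian scale is h = 1 and the parallel scale is k = 1/cos φ = sec φ.
Areal scale = h·k = 1 × sec φ; at 77.7°, h = 1.000, k = 4.694, so h·k = 4.694.
True area = apparent / (areal scale) = 230000 / 4.694 ≈ 49000 km².

49000 km²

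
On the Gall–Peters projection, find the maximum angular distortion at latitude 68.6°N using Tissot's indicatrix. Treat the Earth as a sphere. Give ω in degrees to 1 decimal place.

70.8°

Gall–Peters is a cylindrical equal-area projection with standard parallels at ±45°. For cylindrical equal-area with standard parallel φ₀, h = cos φ / cos φ₀ and k = cos φ₀ / cos φ, so h·k = 1.
At 68.6°: h = 0.5160, k = 1.938; principal scales a = 1.938, b = 0.5160.
sin(ω/2) = (a − b)/(a + b) = 1.422/2.454 = 0.5794, so ω = 2 arcsin(0.5794) ≈ 70.8°.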